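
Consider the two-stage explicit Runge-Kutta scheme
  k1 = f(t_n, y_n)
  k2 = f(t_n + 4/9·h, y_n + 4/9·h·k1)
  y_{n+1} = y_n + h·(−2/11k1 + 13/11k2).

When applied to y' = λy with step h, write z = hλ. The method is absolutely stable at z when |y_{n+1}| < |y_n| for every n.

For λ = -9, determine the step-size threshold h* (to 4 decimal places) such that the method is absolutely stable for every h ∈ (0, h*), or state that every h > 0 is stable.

On y'=λy, z=hλ:
  k1=λy_n ⇒ h·k1=z·y_n;  k2=λ(1+4/9z)y_n ⇒ h·k2=z(1+4/9z)y_n
  y_{n+1}/y_n = 1 − 2/11z + 13/11z(1+4/9z) = 1 + z + 52/99z²
  so R(z) = 1 + z + 52/99z².

Find x<0 with |R(x)|<1.
x=-1.2: |R|=0.5564
R=1: x+52/99x²=0 ⇒ x=−99/52=-1.9038; min R=1−1/(4·52/99)=0.5240>−1
Confirm numerically:
  x=-1.581: |R|=0.73190 <1
  x=-1.539: |R|=0.70507 <1
  x=-1.228: |R|=0.56407 <1
  x=-1.116: |R|=0.53818 <1
  x=-2.413: |R|=1.64532 >1
  x=-2.019: |R|=1.12212 >1
Stable set (-1.9038, 0).

(-1.9038,0); λ=-9 ⇒ h* = (99/52)/9 = 0.2115.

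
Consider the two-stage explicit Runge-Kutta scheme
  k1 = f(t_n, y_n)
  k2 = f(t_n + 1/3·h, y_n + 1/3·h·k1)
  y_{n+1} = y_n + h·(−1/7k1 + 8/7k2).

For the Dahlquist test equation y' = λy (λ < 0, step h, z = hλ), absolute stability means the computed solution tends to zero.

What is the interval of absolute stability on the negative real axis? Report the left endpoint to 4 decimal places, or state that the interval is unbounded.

Test eqn y'=λy, z=hλ:
  k1=λy_n ⇒ h·k1=z·y_n;  k2=λ(1+1/3z)y_n ⇒ h·k2=z(1+1/3z)y_n
  y_{n+1}/y_n = 1 − 1/7z + 8/7z(1+1/3z) = 1 + z + 8/21z²
  R(z) = 1 + z + 8/21z².

Boundary: |R(x)|=1, x<0.
x=-1.04: |R|=0.3720
R=1: x+8/21x²=0 ⇒ x=−21/8=-2.6250; min R=1−1/(4·8/21)=0.3438>−1
Confirm numerically:
  x=-2.602: |R|=0.97720 <1
  x=-2.335: |R|=0.74204 <1
  x=-2.312: |R|=0.72432 <1
  x=-2.950: |R|=1.36524 >1
  x=-2.948: |R|=1.36274 >1
  x=-2.812: |R|=1.20032 >1
So |R|<1 on (-2.6250, 0).

z∈(-2.6250,0).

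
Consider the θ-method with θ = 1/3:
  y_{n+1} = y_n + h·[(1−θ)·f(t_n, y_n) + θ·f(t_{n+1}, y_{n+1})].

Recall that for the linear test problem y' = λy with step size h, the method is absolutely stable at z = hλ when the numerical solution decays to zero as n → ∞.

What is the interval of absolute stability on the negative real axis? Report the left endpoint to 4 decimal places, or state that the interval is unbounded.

With y'=λy (z=hλ):
  y_{n+1} = y_n + z·[2/3·y_n + 1/3·y_{n+1}] ⇒ (1 − 1/3z)y_{n+1} = (1 + 2/3z)y_n
  Hence R(z) = (1 + 2/3z)/(1 − 1/3z).

Solve |R(x)|<1 on ℝ⁻.
x=-1.35: |R|=0.0690
R=−1: 1+2/3x = −1+1/3x ⇒ -1/3x=2 ⇒ x=2/(-1/3)=-6.0000
Confirm numerically:
  x=-5.928: |R|=0.99194 <1
  x=-5.870: |R|=0.98534 <1
  x=-3.732: |R|=0.66310 <1
  x=-2.799: |R|=0.44801 <1
  x=-6.581: |R|=1.06064 >1
  x=-6.460: |R|=1.04863 >1
Stable set (-6.0000, 0).

(-6.0000, 0).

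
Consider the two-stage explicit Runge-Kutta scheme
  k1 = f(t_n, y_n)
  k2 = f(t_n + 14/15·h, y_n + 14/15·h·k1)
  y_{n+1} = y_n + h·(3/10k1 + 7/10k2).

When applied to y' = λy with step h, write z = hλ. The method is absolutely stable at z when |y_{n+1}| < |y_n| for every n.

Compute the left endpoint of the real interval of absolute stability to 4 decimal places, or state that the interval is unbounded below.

z* = -1.5306.

On y'=λy, z=hλ:
  k1=λy_n ⇒ h·k1=z·y_n;  k2=λ(1+14/15z)y_n ⇒ h·k2=z(1+14/15z)y_n
  y_{n+1}/y_n = 1 + 3/10z + 7/10z(1+14/15z) = 1 + z + 49/75z²
  Hence R(z) = 1 + z + 49/75z².

Solve |R(x)|<1 on ℝ⁻.
x=-1.76: |R|=1.2638
R=1: x+49/75x²=0 ⇒ x=−75/49=-1.5306; min R=1−1/(4·49/75)=0.6173>−1
Confirm numerically:
  x=-1.394: |R|=0.87558 <1
  x=-1.286: |R|=0.79448 <1
  x=-1.005: |R|=0.65488 <1
  x=-1.932: |R|=1.50665 >1
  x=-1.603: |R|=1.07581 >1
Stable set (-1.5306, 0).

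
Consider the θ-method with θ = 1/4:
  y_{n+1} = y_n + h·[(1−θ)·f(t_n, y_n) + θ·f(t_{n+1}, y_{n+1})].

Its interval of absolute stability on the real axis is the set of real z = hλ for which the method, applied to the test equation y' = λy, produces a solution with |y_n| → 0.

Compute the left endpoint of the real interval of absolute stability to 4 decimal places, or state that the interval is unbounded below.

z* = -4.0000.

With y'=λy (z=hλ):
  y_{n+1} = y_n + z·[3/4·y_n + 1/4·y_{n+1}] ⇒ (1 − 1/4z)y_{n+1} = (1 + 3/4z)y_n
  ⇒ R(z) = (1 + 3/4z)/(1 − 1/4z).

Need |R(x)|<1, x<0.
x=-0.37: |R|=0.6613
R=−1: 1+3/4x = −1+1/4x ⇒ -1/2x=2 ⇒ x=2/(-1/2)=-4.0000
Confirm numerically:
  x=-3.772: |R|=0.94133 <1
  x=-2.615: |R|=0.58125 <1
  x=-2.290: |R|=0.45628 <1
  x=-4.466: |R|=1.11009 >1
  x=-4.452: |R|=1.10696 >1
  x=-4.363: |R|=1.08681 >1
Interval (-4.0000, 0).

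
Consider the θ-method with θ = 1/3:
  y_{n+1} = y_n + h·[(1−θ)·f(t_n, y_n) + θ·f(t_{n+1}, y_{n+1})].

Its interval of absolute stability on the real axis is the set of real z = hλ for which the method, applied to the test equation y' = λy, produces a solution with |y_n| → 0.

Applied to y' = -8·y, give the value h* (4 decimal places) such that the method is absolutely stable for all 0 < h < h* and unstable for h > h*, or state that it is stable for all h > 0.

Set f=λy, z=hλ:
  y_{n+1} = y_n + z·[2/3·y_n + 1/3·y_{n+1}] ⇒ (1 − 1/3z)y_{n+1} = (1 + 2/3z)y_n
  Hence R(z) = (1 + 2/3z)/(1 − 1/3z).

Find x<0 with |R(x)|<1.
x=-0.95: |R|=0.2785
R=−1: 1+2/3x = −1+1/3x ⇒ -1/3x=2 ⇒ x=2/(-1/3)=-6.0000
Confirm numerically:
  x=-5.170: |R|=0.89841 <1
  x=-3.056: |R|=0.51387 <1
  x=-2.466: |R|=0.35346 <1
  x=-6.545: |R|=1.05710 >1
  x=-6.062: |R|=1.00684 >1
Stable set (-6.0000, 0).

(-6.0000,0); λ=-8 ⇒ h* = (6)/8 = 0.7500.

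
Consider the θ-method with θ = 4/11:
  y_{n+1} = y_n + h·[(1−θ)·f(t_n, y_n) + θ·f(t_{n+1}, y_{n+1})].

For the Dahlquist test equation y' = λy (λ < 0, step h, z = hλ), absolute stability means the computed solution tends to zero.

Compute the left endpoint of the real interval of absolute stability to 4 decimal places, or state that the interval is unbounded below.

left endpoint -7.3333.

Test eqn y'=λy, z=hλ:
  y_{n+1} = y_n + z·[7/11·y_n + 4/11·y_{n+1}] ⇒ (1 − 4/11z)y_{n+1} = (1 + 7/11z)y_n
  ⇒ R(z) = (1 + 7/11z)/(1 − 4/11z).

Solve |R(x)|<1 on ℝ⁻.
x=-1.69: |R|=0.0467
R=−1: 1+7/11x = −1+4/11x ⇒ -3/11x=2 ⇒ x=2/(-3/11)=-7.3333
Confirm numerically:
  x=-6.699: |R|=0.94965 <1
  x=-6.026: |R|=0.88827 <1
  x=-4.439: |R|=0.69805 <1
  x=-7.632: |R|=1.02158 >1
  x=-7.530: |R|=1.01435 >1
So |R|<1 on (-7.3333, 0).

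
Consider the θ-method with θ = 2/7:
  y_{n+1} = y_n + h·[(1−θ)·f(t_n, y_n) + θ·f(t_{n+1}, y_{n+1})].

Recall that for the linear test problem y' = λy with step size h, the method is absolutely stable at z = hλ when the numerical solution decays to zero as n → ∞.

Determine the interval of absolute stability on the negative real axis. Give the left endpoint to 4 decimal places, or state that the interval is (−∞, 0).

Test eqn y'=λy, z=hλ:
  y_{n+1} = y_n + z·[5/7·y_n + 2/7·y_{n+1}] ⇒ (1 − 2/7z)y_{n+1} = (1 + 5/7z)y_n
  ⇒ R(z) = (1 + 5/7z)/(1 − 2/7z).

Boundary: |R(x)|=1, x<0.
x=-0.66: |R|=0.4447
R=−1: 1+5/7x = −1+2/7x ⇒ -3/7x=2 ⇒ x=2/(-3/7)=-4.6667
Confirm numerically:
  x=-4.067: |R|=0.88113 <1
  x=-3.609: |R|=0.77683 <1
  x=-3.152: |R|=0.65845 <1
  x=-2.726: |R|=0.53244 <1
  x=-5.245: |R|=1.09920 >1
  x=-4.858: |R|=1.03434 >1
  x=-4.801: |R|=1.02427 >1
So |R|<1 on (-4.6667, 0).

(-4.6667, 0).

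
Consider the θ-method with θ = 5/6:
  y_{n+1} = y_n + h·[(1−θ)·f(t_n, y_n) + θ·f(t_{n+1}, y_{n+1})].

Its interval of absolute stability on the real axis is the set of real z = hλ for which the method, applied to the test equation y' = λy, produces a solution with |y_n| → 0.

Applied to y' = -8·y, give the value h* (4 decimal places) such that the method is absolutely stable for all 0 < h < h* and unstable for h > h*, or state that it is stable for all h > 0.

(−∞, 0) — no finite endpoint. Any h>0 works for λ=-8.

On y'=λy, z=hλ:
  y_{n+1} = y_n + z·[1/6·y_n + 5/6·y_{n+1}] ⇒ (1 − 5/6z)y_{n+1} = (1 + 1/6z)y_n
  ⇒ R(z) = (1 + 1/6z)/(1 − 5/6z).

Boundary: |R(x)|=1, x<0.
x=-0.32: |R|=0.7474
x=-2: |R|=0.2500
x=-10: |R|=0.0714
x=-100: |R|=0.1858
θ=5/6≥1/2 ⇒ |1+1/6x|<|1−5/6x| ∀x<0 ⇒ unbounded interval.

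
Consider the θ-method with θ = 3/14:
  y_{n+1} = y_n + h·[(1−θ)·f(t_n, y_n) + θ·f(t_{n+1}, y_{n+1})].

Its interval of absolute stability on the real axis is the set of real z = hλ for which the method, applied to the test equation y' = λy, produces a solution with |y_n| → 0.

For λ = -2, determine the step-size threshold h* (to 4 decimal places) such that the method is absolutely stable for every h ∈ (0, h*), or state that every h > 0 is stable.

(-3.5000,0); λ=-2 ⇒ h* = (7/2)/2 = 1.7500.

Set f=λy, z=hλ:
  y_{n+1} = y_n + z·[11/14·y_n + 3/14·y_{n+1}] ⇒ (1 − 3/14z)y_{n+1} = (1 + 11/14z)y_n
  R(z) = (1 + 11/14z)/(1 − 3/14z).

Boundary: |R(x)|=1, x<0.
x=-1.03: |R|=0.1562
R=−1: 1+11/14x = −1+3/14x ⇒ -4/7x=2 ⇒ x=2/(-4/7)=-3.5000
Confirm numerically:
  x=-2.676: |R|=0.70074 <1
  x=-2.613: |R|=0.67508 <1
  x=-1.610: |R|=0.19703 <1
  x=-1.540: |R|=0.15789 <1
  x=-3.745: |R|=1.07767 >1
  x=-3.711: |R|=1.06716 >1
  x=-3.578: |R|=1.02523 >1
Interval (-3.5000, 0).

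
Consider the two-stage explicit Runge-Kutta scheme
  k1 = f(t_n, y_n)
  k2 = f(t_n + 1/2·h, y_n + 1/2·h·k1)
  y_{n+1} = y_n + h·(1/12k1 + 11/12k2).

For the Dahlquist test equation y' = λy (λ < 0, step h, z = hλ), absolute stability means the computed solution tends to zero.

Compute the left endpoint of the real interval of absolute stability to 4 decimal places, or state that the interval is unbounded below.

Test eqn y'=λy, z=hλ:
  k1=λy_n ⇒ h·k1=z·y_n;  k2=λ(1+1/2z)y_n ⇒ h·k2=z(1+1/2z)y_n
  y_{n+1}/y_n = 1 + 1/12z + 11/12z(1+1/2z) = 1 + z + 11/24z²
  ⇒ R(z) = 1 + z + 11/24z².

Boundary: |R(x)|=1, x<0.
x=-1.64: |R|=0.5927
R=1: x+11/24x²=0 ⇒ x=−24/11=-2.1818; min R=1−1/(4·11/24)=0.4545>−1
Confirm numerically:
  x=-2.028: |R|=0.85703 <1
  x=-1.969: |R|=0.80794 <1
  x=-1.159: |R|=0.45667 <1
  x=-0.901: |R|=0.47108 <1
  x=-2.771: |R|=1.74829 >1
  x=-2.568: |R|=1.45454 >1
  x=-2.406: |R|=1.24722 >1
So |R|<1 on (-2.1818, 0).

z* = -2.1818.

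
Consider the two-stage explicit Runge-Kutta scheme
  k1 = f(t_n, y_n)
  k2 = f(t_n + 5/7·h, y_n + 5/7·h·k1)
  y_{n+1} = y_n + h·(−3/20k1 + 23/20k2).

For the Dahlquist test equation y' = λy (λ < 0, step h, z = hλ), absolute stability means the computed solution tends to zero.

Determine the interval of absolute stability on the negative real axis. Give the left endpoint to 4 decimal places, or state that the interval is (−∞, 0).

z∈(-1.2174,0).

Set f=λy, z=hλ:
  k1=λy_n ⇒ h·k1=z·y_n;  k2=λ(1+5/7z)y_n ⇒ h·k2=z(1+5/7z)y_n
  y_{n+1}/y_n = 1 − 3/20z + 23/20z(1+5/7z) = 1 + z + 23/28z²
  Hence R(z) = 1 + z + 23/28z².

Boundary: |R(x)|=1, x<0.
x=-0.68: |R|=0.6998
R=1: x+23/28x²=0 ⇒ x=−28/23=-1.2174; min R=1−1/(4·23/28)=0.6957>−1
Confirm numerically:
  x=-1.133: |R|=0.92146 <1
  x=-1.006: |R|=0.82532 <1
  x=-0.940: |R|=0.78581 <1
  x=-0.498: |R|=0.70572 <1
  x=-1.738: |R|=1.74324 >1
  x=-1.306: |R|=1.09506 >1
Interval (-1.2174, 0).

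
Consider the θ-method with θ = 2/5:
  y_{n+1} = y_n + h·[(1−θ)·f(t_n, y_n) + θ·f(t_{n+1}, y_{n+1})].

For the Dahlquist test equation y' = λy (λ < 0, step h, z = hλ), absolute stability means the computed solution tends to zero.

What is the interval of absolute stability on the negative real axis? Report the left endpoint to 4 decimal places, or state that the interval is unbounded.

(-10.0000, 0).

With y'=λy (z=hλ):
  y_{n+1} = y_n + z·[3/5·y_n + 2/5·y_{n+1}] ⇒ (1 − 2/5z)y_{n+1} = (1 + 3/5z)y_n
  ⇒ R(z) = (1 + 3/5z)/(1 − 2/5z).

Boundary: |R(x)|=1, x<0.
x=-0.68: |R|=0.4654
R=−1: 1+3/5x = −1+2/5x ⇒ -1/5x=2 ⇒ x=2/(-1/5)=-10.0000
Confirm numerically:
  x=-9.574: |R|=0.98236 <1
  x=-8.151: |R|=0.91320 <1
  x=-5.859: |R|=0.75230 <1
  x=-5.324: |R|=0.70118 <1
  x=-10.397: |R|=1.01539 >1
  x=-10.216: |R|=1.00849 >1
  x=-10.202: |R|=1.00795 >1
Interval (-10.0000, 0).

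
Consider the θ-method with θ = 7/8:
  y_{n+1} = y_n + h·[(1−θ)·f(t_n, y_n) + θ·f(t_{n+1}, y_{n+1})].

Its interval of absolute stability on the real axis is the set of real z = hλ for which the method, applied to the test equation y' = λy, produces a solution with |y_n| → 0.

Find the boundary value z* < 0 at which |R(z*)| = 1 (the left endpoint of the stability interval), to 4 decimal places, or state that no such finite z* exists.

With y'=λy (z=hλ):
  y_{n+1} = y_n + z·[1/8·y_n + 7/8·y_{n+1}] ⇒ (1 − 7/8z)y_{n+1} = (1 + 1/8z)y_n
  so R(z) = (1 + 1/8z)/(1 − 7/8z).

Boundary: |R(x)|=1, x<0.
x=-1.1: |R|=0.4395
x=-2: |R|=0.2727
x=-10: |R|=0.0256
x=-100: |R|=0.1299
θ=7/8≥1/2 ⇒ |1+1/8x|<|1−7/8x| ∀x<0 ⇒ unbounded interval.

interval (−∞, 0).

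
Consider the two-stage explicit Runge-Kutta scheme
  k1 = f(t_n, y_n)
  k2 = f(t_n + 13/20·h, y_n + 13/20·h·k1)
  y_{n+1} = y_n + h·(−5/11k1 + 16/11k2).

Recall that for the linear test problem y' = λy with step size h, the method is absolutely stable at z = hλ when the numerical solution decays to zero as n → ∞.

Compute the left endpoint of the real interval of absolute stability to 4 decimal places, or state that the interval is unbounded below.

On y'=λy, z=hλ:
  k1=λy_n ⇒ h·k1=z·y_n;  k2=λ(1+13/20z)y_n ⇒ h·k2=z(1+13/20z)y_n
  y_{n+1}/y_n = 1 − 5/11z + 16/11z(1+13/20z) = 1 + z + 52/55z²
  ⇒ R(z) = 1 + z + 52/55z².

Need |R(x)|<1, x<0.
x=-1.63: |R|=1.8820
R=1: x+52/55x²=0 ⇒ x=−55/52=-1.0577; min R=1−1/(4·52/55)=0.7356>−1
Confirm numerically:
  x=-0.780: |R|=0.79521 <1
  x=-0.656: |R|=0.75086 <1
  x=-0.631: |R|=0.74544 <1
  x=-0.621: |R|=0.74361 <1
  x=-1.380: |R|=1.42052 >1
  x=-1.113: |R|=1.05820 >1
Interval (-1.0577, 0).

left endpoint -1.0577.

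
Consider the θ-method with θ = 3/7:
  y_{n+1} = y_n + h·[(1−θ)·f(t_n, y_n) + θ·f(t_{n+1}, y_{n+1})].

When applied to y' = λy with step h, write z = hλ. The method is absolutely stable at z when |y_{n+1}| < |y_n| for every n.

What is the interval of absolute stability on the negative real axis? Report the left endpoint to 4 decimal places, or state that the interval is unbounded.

Set f=λy, z=hλ:
  y_{n+1} = y_n + z·[4/7·y_n + 3/7·y_{n+1}] ⇒ (1 − 3/7z)y_{n+1} = (1 + 4/7z)y_n
  R(z) = (1 + 4/7z)/(1 − 3/7z).

Find x<0 with |R(x)|<1.
x=-1.71: |R|=0.0132
R=−1: 1+4/7x = −1+3/7x ⇒ -1/7x=2 ⇒ x=2/(-1/7)=-14.0000
Confirm numerically:
  x=-10.976: |R|=0.92426 <1
  x=-10.074: |R|=0.89452 <1
  x=-9.660: |R|=0.87938 <1
  x=-14.556: |R|=1.01097 >1
  x=-14.350: |R|=1.00699 >1
  x=-14.305: |R|=1.00611 >1
Stable set (-14.0000, 0).

z∈(-14.0000,0).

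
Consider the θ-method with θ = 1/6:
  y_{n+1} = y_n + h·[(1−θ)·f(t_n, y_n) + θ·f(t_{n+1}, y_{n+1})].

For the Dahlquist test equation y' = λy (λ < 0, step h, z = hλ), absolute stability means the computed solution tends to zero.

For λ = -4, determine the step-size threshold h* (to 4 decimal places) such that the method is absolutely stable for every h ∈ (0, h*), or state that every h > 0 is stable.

(-3.0000,0); λ=-4 ⇒ h* = (3)/4 = 0.7500.

With y'=λy (z=hλ):
  y_{n+1} = y_n + z·[5/6·y_n + 1/6·y_{n+1}] ⇒ (1 − 1/6z)y_{n+1} = (1 + 5/6z)y_n
  Hence R(z) = (1 + 5/6z)/(1 − 1/6z).

Need |R(x)|<1, x<0.
x=-1.19: |R|=0.0070
R=−1: 1+5/6x = −1+1/6x ⇒ -2/3x=2 ⇒ x=2/(-2/3)=-3.0000
Confirm numerically:
  x=-2.855: |R|=0.93450 <1
  x=-2.085: |R|=0.54731 <1
  x=-1.240: |R|=0.02762 <1
  x=-3.484: |R|=1.20413 >1
  x=-3.194: |R|=1.08440 >1
So |R|<1 on (-3.0000, 0).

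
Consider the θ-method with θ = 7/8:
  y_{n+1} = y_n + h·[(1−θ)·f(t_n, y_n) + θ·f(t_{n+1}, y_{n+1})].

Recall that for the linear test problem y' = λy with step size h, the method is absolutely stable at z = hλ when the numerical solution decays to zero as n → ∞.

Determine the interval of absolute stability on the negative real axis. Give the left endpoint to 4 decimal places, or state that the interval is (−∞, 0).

interval (−∞, 0).

On y'=λy, z=hλ:
  y_{n+1} = y_n + z·[1/8·y_n + 7/8·y_{n+1}] ⇒ (1 − 7/8z)y_{n+1} = (1 + 1/8z)y_n
  ⇒ R(z) = (1 + 1/8z)/(1 − 7/8z).

Boundary: |R(x)|=1, x<0.
x=-1.16: |R|=0.4243
x=-2: |R|=0.2727
x=-10: |R|=0.0256
x=-100: |R|=0.1299
θ=7/8≥1/2 ⇒ |1+1/8x|<|1−7/8x| ∀x<0 ⇒ unbounded interval.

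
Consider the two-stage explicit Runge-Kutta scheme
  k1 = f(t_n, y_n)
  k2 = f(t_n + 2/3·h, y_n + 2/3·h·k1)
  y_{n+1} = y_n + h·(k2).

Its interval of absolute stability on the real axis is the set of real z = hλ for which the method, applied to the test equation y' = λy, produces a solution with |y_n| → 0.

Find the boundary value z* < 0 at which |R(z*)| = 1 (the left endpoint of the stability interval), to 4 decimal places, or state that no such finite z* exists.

With y'=λy (z=hλ):
  k1=λy_n ⇒ h·k1=z·y_n;  k2=λ(1+2/3z)y_n ⇒ h·k2=z(1+2/3z)y_n
  y_{n+1}/y_n = 1 + z(1+2/3z) = 1 + z + 2/3z²
  R(z) = 1 + z + 2/3z².

Find x<0 with |R(x)|<1.
x=-1.43: |R|=0.9333
R=1: x+2/3x²=0 ⇒ x=−3/2=-1.5000; min R=1−1/(4·2/3)=0.6250>−1
Confirm numerically:
  x=-0.974: |R|=0.65845 <1
  x=-0.827: |R|=0.62895 <1
  x=-0.724: |R|=0.62545 <1
  x=-1.949: |R|=1.58340 >1
  x=-1.815: |R|=1.38115 >1
Interval (-1.5000, 0).

z* = -1.5000.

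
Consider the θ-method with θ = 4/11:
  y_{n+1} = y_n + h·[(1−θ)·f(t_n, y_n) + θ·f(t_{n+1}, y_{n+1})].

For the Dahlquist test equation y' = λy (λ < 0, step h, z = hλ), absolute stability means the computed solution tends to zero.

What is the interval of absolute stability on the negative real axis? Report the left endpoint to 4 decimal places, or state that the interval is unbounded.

Set f=λy, z=hλ:
  y_{n+1} = y_n + z·[7/11·y_n + 4/11·y_{n+1}] ⇒ (1 − 4/11z)y_{n+1} = (1 + 7/11z)y_n
  Hence R(z) = (1 + 7/11z)/(1 − 4/11z).

Find x<0 with |R(x)|<1.
x=-1.62: |R|=0.0195
R=−1: 1+7/11x = −1+4/11x ⇒ -3/11x=2 ⇒ x=2/(-3/11)=-7.3333
Confirm numerically:
  x=-6.651: |R|=0.94556 <1
  x=-5.298: |R|=0.81033 <1
  x=-4.259: |R|=0.67103 <1
  x=-3.832: |R|=0.60103 <1
  x=-7.868: |R|=1.03777 >1
  x=-7.405: |R|=1.00529 >1
  x=-7.394: |R|=1.00449 >1
Stable set (-7.3333, 0).

z∈(-7.3333,0).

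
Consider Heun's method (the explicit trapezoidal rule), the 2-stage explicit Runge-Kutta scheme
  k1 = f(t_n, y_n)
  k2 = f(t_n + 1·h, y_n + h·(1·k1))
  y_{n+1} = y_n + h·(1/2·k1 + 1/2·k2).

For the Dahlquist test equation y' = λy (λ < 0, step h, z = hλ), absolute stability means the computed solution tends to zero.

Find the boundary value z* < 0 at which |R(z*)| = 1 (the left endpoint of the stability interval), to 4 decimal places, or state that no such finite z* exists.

left endpoint -2.0000.

With y'=λy (z=hλ):
  order 2, 2-stage ⇒ R(z)=1+z+z^2/2
  (e.g. R(-1.57)=0.66245, |R|=0.66245)

Boundary: |R(x)|=1, x<0.
x=-1.57: |R|=0.6624
|R(-2.36)|=1.4248 |R(-0.65)|=0.5613 |R(-0.64)|=0.5648
Bisect:
  x_lo=-2.7706 |R|=2.0675  x_hi=-0.2415 |R|=0.7877
  mid=-1.50604 |R|=0.62804 →hi
  mid=-2.13832 |R|=1.14789 →lo
  mid=-1.82218 |R|=0.83799 →hi
  mid=-1.98025 |R|=0.98045 →hi
  mid=-2.05929 |R|=1.06104 →lo
  mid=-2.01977 |R|=1.01996 →lo
  mid=-2.00001 |R|=1.00001 →lo
  mid=-1.99013 |R|=0.99018 →hi
  mid=-1.99507 |R|=0.99508 →hi
  mid=-1.99754 |R|=0.99754 →hi
  ...
  [-2.00001,-1.99985] ⇒ x*=-2.0000
Interval (-2.0000, 0).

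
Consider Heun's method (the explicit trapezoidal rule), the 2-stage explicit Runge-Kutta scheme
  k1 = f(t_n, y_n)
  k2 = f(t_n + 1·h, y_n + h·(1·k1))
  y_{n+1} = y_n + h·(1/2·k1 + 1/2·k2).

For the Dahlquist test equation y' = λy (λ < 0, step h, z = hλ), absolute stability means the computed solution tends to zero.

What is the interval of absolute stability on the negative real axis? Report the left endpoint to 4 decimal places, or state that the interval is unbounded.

(-2.0000, 0).

On y'=λy, z=hλ:
  order 2, 2-stage ⇒ R(z)=1+z+z^2/2
  (e.g. R(-1.1)=0.50500, |R|=0.50500)

Boundary: |R(x)|=1, x<0.
x=-1.1: |R|=0.5050
|R(-2.17)|=1.1845 |R(-1.12)|=0.5072 |R(-0.72)|=0.5392
Bisect:
  x_lo=-2.3265 |R|=1.3798  x_hi=-0.3594 |R|=0.7052
  mid=-1.34295 |R|=0.55881 →hi
  mid=-1.83474 |R|=0.84840 →hi
  mid=-2.08063 |R|=1.08389 →lo
  mid=-1.95769 |R|=0.95858 →hi
  mid=-2.01916 |R|=1.01934 →lo
  mid=-1.98842 |R|=0.98849 →hi
  mid=-2.00379 |R|=1.00380 →lo
  mid=-1.99611 |R|=0.99612 →hi
  ...
  [-2.00007,-1.99995] ⇒ x*=-2.0000
Interval (-2.0000, 0).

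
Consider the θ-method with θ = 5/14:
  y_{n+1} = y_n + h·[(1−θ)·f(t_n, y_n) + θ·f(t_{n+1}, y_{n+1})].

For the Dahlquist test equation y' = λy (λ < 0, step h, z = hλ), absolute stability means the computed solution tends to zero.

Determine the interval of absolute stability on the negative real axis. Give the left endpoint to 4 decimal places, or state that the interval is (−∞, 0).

Set f=λy, z=hλ:
  y_{n+1} = y_n + z·[9/14·y_n + 5/14·y_{n+1}] ⇒ (1 − 5/14z)y_{n+1} = (1 + 9/14z)y_n
  ⇒ R(z) = (1 + 9/14z)/(1 − 5/14z).

Need |R(x)|<1, x<0.
x=-0.92: |R|=0.3075
R=−1: 1+9/14x = −1+5/14x ⇒ -2/7x=2 ⇒ x=2/(-2/7)=-7.0000
Confirm numerically:
  x=-6.397: |R|=0.94755 <1
  x=-5.349: |R|=0.83792 <1
  x=-3.003: |R|=0.44897 <1
  x=-7.573: |R|=1.04419 >1
  x=-7.302: |R|=1.02392 >1
  x=-7.233: |R|=1.01858 >1
Interval (-7.0000, 0).

(-7.0000, 0).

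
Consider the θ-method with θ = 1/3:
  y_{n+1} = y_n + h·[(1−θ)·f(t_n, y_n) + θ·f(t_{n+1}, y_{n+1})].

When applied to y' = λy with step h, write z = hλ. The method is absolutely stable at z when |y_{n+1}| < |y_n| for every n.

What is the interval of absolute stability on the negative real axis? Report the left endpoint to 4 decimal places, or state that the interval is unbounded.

On y'=λy, z=hλ:
  y_{n+1} = y_n + z·[2/3·y_n + 1/3·y_{n+1}] ⇒ (1 − 1/3z)y_{n+1} = (1 + 2/3z)y_n
  Hence R(z) = (1 + 2/3z)/(1 − 1/3z).

Solve |R(x)|<1 on ℝ⁻.
x=-0.64: |R|=0.4725
R=−1: 1+2/3x = −1+1/3x ⇒ -1/3x=2 ⇒ x=2/(-1/3)=-6.0000
Confirm numerically:
  x=-5.970: |R|=0.99666 <1
  x=-3.821: |R|=0.68055 <1
  x=-2.608: |R|=0.39515 <1
  x=-2.445: |R|=0.34711 <1
  x=-6.425: |R|=1.04509 >1
  x=-6.354: |R|=1.03784 >1
So |R|<1 on (-6.0000, 0).

z∈(-6.0000,0).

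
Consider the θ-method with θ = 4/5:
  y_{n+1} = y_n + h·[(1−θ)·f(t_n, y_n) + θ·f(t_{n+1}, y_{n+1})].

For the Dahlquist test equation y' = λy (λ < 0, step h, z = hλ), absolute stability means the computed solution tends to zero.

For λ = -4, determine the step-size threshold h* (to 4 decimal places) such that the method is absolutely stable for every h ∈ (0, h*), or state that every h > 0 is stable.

On y'=λy, z=hλ:
  y_{n+1} = y_n + z·[1/5·y_n + 4/5·y_{n+1}] ⇒ (1 − 4/5z)y_{n+1} = (1 + 1/5z)y_n
  Hence R(z) = (1 + 1/5z)/(1 − 4/5z).

Need |R(x)|<1, x<0.
x=-0.42: |R|=0.6856
x=-2: |R|=0.2308
x=-10: |R|=0.1111
x=-100: |R|=0.2346
θ=4/5≥1/2 ⇒ |1+1/5x|<|1−4/5x| ∀x<0 ⇒ unbounded interval.

(−∞, 0) — no finite endpoint. Any h>0 works for λ=-4.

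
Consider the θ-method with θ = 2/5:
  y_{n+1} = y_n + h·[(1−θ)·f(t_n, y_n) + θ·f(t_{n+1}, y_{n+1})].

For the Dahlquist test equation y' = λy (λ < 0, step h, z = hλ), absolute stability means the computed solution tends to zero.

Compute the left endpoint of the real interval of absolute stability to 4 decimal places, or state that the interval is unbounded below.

Test eqn y'=λy, z=hλ:
  y_{n+1} = y_n + z·[3/5·y_n + 2/5·y_{n+1}] ⇒ (1 − 2/5z)y_{n+1} = (1 + 3/5z)y_n
  R(z) = (1 + 3/5z)/(1 − 2/5z).

Boundary: |R(x)|=1, x<0.
x=-0.95: |R|=0.3116
R=−1: 1+3/5x = −1+2/5x ⇒ -1/5x=2 ⇒ x=2/(-1/5)=-10.0000
Confirm numerically:
  x=-9.587: |R|=0.98292 <1
  x=-8.990: |R|=0.95605 <1
  x=-7.728: |R|=0.88893 <1
  x=-5.716: |R|=0.73929 <1
  x=-10.120: |R|=1.00475 >1
  x=-10.025: |R|=1.00100 >1
Stable set (-10.0000, 0).

left endpoint -10.0000.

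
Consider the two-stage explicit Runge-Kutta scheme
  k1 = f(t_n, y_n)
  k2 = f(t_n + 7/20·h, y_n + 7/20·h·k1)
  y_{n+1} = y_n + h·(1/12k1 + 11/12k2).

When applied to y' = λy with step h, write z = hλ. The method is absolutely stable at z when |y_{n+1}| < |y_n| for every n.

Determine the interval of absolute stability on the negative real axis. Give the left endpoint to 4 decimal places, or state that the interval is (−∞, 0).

z∈(-3.1169,0).

With y'=λy (z=hλ):
  k1=λy_n ⇒ h·k1=z·y_n;  k2=λ(1+7/20z)y_n ⇒ h·k2=z(1+7/20z)y_n
  y_{n+1}/y_n = 1 + 1/12z + 11/12z(1+7/20z) = 1 + z + 77/240z²
  R(z) = 1 + z + 77/240z².

Boundary: |R(x)|=1, x<0.
x=-1.56: |R|=0.2208
R=1: x+77/240x²=0 ⇒ x=−240/77=-3.1169; min R=1−1/(4·77/240)=0.2208>−1
Confirm numerically:
  x=-2.923: |R|=0.81818 <1
  x=-2.602: |R|=0.57017 <1
  x=-2.101: |R|=0.31522 <1
  x=-1.682: |R|=0.22568 <1
  x=-3.705: |R|=1.69909 >1
  x=-3.435: |R|=1.35058 >1
Interval (-3.1169, 0).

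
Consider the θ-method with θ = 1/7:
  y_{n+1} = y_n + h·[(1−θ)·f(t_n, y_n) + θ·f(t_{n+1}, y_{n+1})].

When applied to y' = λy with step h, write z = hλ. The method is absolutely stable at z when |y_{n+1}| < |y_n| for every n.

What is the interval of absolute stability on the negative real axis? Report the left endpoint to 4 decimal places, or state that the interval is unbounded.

z∈(-2.8000,0).

Test eqn y'=λy, z=hλ:
  y_{n+1} = y_n + z·[6/7·y_n + 1/7·y_{n+1}] ⇒ (1 − 1/7z)y_{n+1} = (1 + 6/7z)y_n
  so R(z) = (1 + 6/7z)/(1 − 1/7z).

Boundary: |R(x)|=1, x<0.
x=-0.91: |R|=0.1947
R=−1: 1+6/7x = −1+1/7x ⇒ -5/7x=2 ⇒ x=2/(-5/7)=-2.8000
Confirm numerically:
  x=-1.630: |R|=0.32213 <1
  x=-1.532: |R|=0.25692 <1
  x=-1.171: |R|=0.00318 <1
  x=-2.997: |R|=1.09853 >1
  x=-2.956: |R|=1.07834 >1
  x=-2.927: |R|=1.06397 >1
Interval (-2.8000, 0).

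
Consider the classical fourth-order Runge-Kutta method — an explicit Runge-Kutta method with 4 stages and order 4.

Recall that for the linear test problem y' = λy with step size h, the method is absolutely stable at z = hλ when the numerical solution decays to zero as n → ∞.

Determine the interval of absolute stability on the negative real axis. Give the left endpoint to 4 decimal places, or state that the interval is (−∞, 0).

Test eqn y'=λy, z=hλ:
  order 4, 4-stage ⇒ R(z)=1+z+z^2/2+z^3/6+z^4/24
  (e.g. R(-1.51)=0.27284, |R|=0.27284)

Need |R(x)|<1, x<0.
x=-1.51: |R|=0.2728
|R(-1.2)|=0.3184 |R(-0.71)|=0.4930 |R(-0.54)|=0.5831
Bisect:
  x_lo=-3.1994 |R|=1.8262  x_hi=-0.1674 |R|=0.8459
  mid=-1.68340 |R|=0.27305 →hi
  mid=-2.44139 |R|=0.59379 →hi
  mid=-2.82039 |R|=1.05421 →lo
  mid=-2.63089 |R|=0.79109 →hi
  mid=-2.72564 |R|=0.91372 →hi
  mid=-2.77301 |R|=0.98164 →hi
  mid=-2.79670 |R|=1.01733 →lo
  mid=-2.78485 |R|=0.99934 →hi
  mid=-2.79078 |R|=1.00830 →lo
  ...
  [-2.78541,-2.78522] ⇒ x*=-2.7853
Stable set (-2.7853, 0).

z∈(-2.7853,0).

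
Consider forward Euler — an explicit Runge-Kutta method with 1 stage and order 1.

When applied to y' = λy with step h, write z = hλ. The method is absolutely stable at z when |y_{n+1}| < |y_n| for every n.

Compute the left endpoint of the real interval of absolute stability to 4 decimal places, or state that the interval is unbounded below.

left endpoint -2.0000.

Set f=λy, z=hλ:
  order 1, 1-stage ⇒ R(z)=1+z
  (e.g. R(-0.71)=0.29000, |R|=0.29000)

Boundary: |R(x)|=1, x<0.
x=-0.71: |R|=0.2900
|R(-2.22)|=1.2200 |R(-1.93)|=0.9300 |R(-0.9)|=0.1000
Bisect:
  x_lo=-2.3713 |R|=1.3713  x_hi=-0.2452 |R|=0.7548
  mid=-1.30826 |R|=0.30826 →hi
  mid=-1.83979 |R|=0.83979 →hi
  mid=-2.10556 |R|=1.10556 →lo
  mid=-1.97267 |R|=0.97267 →hi
  mid=-2.03911 |R|=1.03911 →lo
  mid=-2.00589 |R|=1.00589 →lo
  mid=-1.98928 |R|=0.98928 →hi
  ...
  [-2.00005,-1.99992] ⇒ x*=-2.0000
Stable set (-2.0000, 0).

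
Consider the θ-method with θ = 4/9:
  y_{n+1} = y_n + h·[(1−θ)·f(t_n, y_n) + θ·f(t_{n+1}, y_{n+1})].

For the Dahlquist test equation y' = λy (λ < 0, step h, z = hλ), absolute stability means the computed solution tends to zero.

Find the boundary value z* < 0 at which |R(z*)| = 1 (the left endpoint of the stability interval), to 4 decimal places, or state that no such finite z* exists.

On y'=λy, z=hλ:
  y_{n+1} = y_n + z·[5/9·y_n + 4/9·y_{n+1}] ⇒ (1 − 4/9z)y_{n+1} = (1 + 5/9z)y_n
  Hence R(z) = (1 + 5/9z)/(1 − 4/9z).

Need |R(x)|<1, x<0.
x=-1.23: |R|=0.2047
R=−1: 1+5/9x = −1+4/9x ⇒ -1/9x=2 ⇒ x=2/(-1/9)=-18.0000
Confirm numerically:
  x=-15.944: |R|=0.97175 <1
  x=-11.305: |R|=0.87652 <1
  x=-7.810: |R|=0.74677 <1
  x=-18.169: |R|=1.00207 >1
  x=-18.111: |R|=1.00136 >1
Interval (-18.0000, 0).

z* = -18.0000.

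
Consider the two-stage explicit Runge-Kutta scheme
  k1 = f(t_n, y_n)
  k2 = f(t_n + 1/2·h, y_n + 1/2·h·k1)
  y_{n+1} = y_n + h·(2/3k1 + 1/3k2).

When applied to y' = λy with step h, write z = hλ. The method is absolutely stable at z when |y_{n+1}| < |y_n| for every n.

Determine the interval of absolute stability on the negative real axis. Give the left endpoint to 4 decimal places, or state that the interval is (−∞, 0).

(-6.0000, 0).

On y'=λy, z=hλ:
  k1=λy_n ⇒ h·k1=z·y_n;  k2=λ(1+1/2z)y_n ⇒ h·k2=z(1+1/2z)y_n
  y_{n+1}/y_n = 1 + 2/3z + 1/3z(1+1/2z) = 1 + z + 1/6z²
  Hence R(z) = 1 + z + 1/6z².

Find x<0 with |R(x)|<1.
x=-1.08: |R|=0.1144
R=1: x+1/6x²=0 ⇒ x=−6=-6.0000; min R=1−1/(4·1/6)=-0.5000>−1
Confirm numerically:
  x=-5.268: |R|=0.35730 <1
  x=-3.596: |R|=0.44080 <1
  x=-2.515: |R|=0.46080 <1
  x=-6.294: |R|=1.30841 >1
  x=-6.100: |R|=1.10167 >1
  x=-6.074: |R|=1.07491 >1
Stable set (-6.0000, 0).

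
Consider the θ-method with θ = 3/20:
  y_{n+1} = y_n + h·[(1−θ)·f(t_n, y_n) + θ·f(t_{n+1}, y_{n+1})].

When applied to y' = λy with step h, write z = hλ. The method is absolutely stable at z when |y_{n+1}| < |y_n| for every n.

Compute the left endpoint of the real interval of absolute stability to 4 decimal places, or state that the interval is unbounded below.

On y'=λy, z=hλ:
  y_{n+1} = y_n + z·[17/20·y_n + 3/20·y_{n+1}] ⇒ (1 − 3/20z)y_{n+1} = (1 + 17/20z)y_n
  ⇒ R(z) = (1 + 17/20z)/(1 − 3/20z).

Boundary: |R(x)|=1, x<0.
x=-0.71: |R|=0.3583
R=−1: 1+17/20x = −1+3/20x ⇒ -7/10x=2 ⇒ x=2/(-7/10)=-2.8571
Confirm numerically:
  x=-2.178: |R|=0.64167 <1
  x=-1.690: |R|=0.34822 <1
  x=-1.306: |R|=0.09206 <1
  x=-1.187: |R|=0.00760 <1
  x=-3.149: |R|=1.13876 >1
  x=-2.933: |R|=1.03688 >1
Stable set (-2.8571, 0).

left endpoint -2.8571.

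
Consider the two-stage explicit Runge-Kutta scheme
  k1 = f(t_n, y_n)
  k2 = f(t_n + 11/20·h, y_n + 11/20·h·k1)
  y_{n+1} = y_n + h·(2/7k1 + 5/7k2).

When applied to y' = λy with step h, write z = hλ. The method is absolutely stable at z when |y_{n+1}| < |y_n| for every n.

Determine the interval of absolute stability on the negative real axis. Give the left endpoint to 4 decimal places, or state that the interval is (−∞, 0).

Set f=λy, z=hλ:
  k1=λy_n ⇒ h·k1=z·y_n;  k2=λ(1+11/20z)y_n ⇒ h·k2=z(1+11/20z)y_n
  y_{n+1}/y_n = 1 + 2/7z + 5/7z(1+11/20z) = 1 + z + 11/28z²
  Hence R(z) = 1 + z + 11/28z².

Need |R(x)|<1, x<0.
x=-0.36: |R|=0.6909
R=1: x+11/28x²=0 ⇒ x=−28/11=-2.5455; min R=1−1/(4·11/28)=0.3636>−1
Confirm numerically:
  x=-1.980: |R|=0.56016 <1
  x=-1.903: |R|=0.51970 <1
  x=-1.782: |R|=0.46553 <1
  x=-1.328: |R|=0.36484 <1
  x=-3.112: |R|=1.69264 >1
  x=-2.651: |R|=1.10992 >1
So |R|<1 on (-2.5455, 0).

z∈(-2.5455,0).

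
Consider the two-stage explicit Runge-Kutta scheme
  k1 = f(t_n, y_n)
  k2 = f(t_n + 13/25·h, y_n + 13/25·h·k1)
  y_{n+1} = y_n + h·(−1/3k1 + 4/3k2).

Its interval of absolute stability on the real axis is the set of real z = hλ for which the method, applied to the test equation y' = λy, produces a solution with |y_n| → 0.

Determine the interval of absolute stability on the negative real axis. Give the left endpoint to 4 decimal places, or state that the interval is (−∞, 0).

With y'=λy (z=hλ):
  k1=λy_n ⇒ h·k1=z·y_n;  k2=λ(1+13/25z)y_n ⇒ h·k2=z(1+13/25z)y_n
  y_{n+1}/y_n = 1 − 1/3z + 4/3z(1+13/25z) = 1 + z + 52/75z²
  R(z) = 1 + z + 52/75z².

Need |R(x)|<1, x<0.
x=-1: |R|=0.6933
R=1: x+52/75x²=0 ⇒ x=−75/52=-1.4423; min R=1−1/(4·52/75)=0.6394>−1
Confirm numerically:
  x=-1.306: |R|=0.87657 <1
  x=-1.178: |R|=0.78413 <1
  x=-0.819: |R|=0.64606 <1
  x=-0.613: |R|=0.64753 <1
  x=-1.954: |R|=1.69323 >1
  x=-1.854: |R|=1.52921 >1
Interval (-1.4423, 0).

(-1.4423, 0).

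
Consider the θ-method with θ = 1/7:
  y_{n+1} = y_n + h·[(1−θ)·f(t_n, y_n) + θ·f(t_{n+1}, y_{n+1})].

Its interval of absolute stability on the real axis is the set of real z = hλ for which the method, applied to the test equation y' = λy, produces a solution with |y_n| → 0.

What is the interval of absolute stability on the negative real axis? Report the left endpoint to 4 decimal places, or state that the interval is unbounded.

Test eqn y'=λy, z=hλ:
  y_{n+1} = y_n + z·[6/7·y_n + 1/7·y_{n+1}] ⇒ (1 − 1/7z)y_{n+1} = (1 + 6/7z)y_n
  Hence R(z) = (1 + 6/7z)/(1 − 1/7z).

Need |R(x)|<1, x<0.
x=-1.54: |R|=0.2623
R=−1: 1+6/7x = −1+1/7x ⇒ -5/7x=2 ⇒ x=2/(-5/7)=-2.8000
Confirm numerically:
  x=-2.538: |R|=0.86265 <1
  x=-1.812: |R|=0.43940 <1
  x=-1.404: |R|=0.16944 <1
  x=-1.279: |R|=0.08141 <1
  x=-3.268: |R|=1.22789 >1
  x=-3.247: |R|=1.21811 >1
  x=-3.038: |R|=1.11855 >1
Stable set (-2.8000, 0).

(-2.8000, 0).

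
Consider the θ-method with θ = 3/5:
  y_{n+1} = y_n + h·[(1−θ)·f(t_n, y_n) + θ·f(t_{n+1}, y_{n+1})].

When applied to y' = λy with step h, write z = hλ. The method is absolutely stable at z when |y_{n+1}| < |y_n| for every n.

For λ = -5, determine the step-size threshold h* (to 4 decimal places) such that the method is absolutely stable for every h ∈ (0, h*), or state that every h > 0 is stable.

Test eqn y'=λy, z=hλ:
  y_{n+1} = y_n + z·[2/5·y_n + 3/5·y_{n+1}] ⇒ (1 − 3/5z)y_{n+1} = (1 + 2/5z)y_n
  ⇒ R(z) = (1 + 2/5z)/(1 − 3/5z).

Need |R(x)|<1, x<0.
x=-1.14: |R|=0.3230
x=-2: |R|=0.0909
x=-10: |R|=0.4286
x=-100: |R|=0.6393
θ=3/5≥1/2 ⇒ |1+2/5x|<|1−3/5x| ∀x<0 ⇒ unbounded interval.

unbounded; (−∞, 0). Any h>0 works for λ=-5.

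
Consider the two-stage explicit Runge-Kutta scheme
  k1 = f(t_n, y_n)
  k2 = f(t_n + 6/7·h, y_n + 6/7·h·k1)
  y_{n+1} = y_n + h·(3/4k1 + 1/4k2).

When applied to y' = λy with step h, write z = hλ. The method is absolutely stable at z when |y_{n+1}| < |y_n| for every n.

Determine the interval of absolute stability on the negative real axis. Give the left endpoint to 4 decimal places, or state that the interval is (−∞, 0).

With y'=λy (z=hλ):
  k1=λy_n ⇒ h·k1=z·y_n;  k2=λ(1+6/7z)y_n ⇒ h·k2=z(1+6/7z)y_n
  y_{n+1}/y_n = 1 + 3/4z + 1/4z(1+6/7z) = 1 + z + 3/14z²
  so R(z) = 1 + z + 3/14z².

Find x<0 with |R(x)|<1.
x=-1.15: |R|=0.1334
R=1: x+3/14x²=0 ⇒ x=−14/3=-4.6667; min R=1−1/(4·3/14)=-0.1667>−1
Confirm numerically:
  x=-3.604: |R|=0.17932 <1
  x=-3.110: |R|=0.03741 <1
  x=-2.288: |R|=0.16623 <1
  x=-5.191: |R|=1.58325 >1
  x=-4.925: |R|=1.27263 >1
  x=-4.720: |R|=1.05394 >1
Interval (-4.6667, 0).

(-4.6667, 0).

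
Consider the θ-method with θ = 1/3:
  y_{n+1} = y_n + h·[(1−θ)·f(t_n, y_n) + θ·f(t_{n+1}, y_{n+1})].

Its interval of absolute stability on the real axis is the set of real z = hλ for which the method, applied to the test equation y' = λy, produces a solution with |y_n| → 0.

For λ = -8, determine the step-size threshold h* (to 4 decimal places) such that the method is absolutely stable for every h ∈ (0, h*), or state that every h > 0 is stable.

On y'=λy, z=hλ:
  y_{n+1} = y_n + z·[2/3·y_n + 1/3·y_{n+1}] ⇒ (1 − 1/3z)y_{n+1} = (1 + 2/3z)y_n
  Hence R(z) = (1 + 2/3z)/(1 − 1/3z).

Solve |R(x)|<1 on ℝ⁻.
x=-1.53: |R|=0.0132
R=−1: 1+2/3x = −1+1/3x ⇒ -1/3x=2 ⇒ x=2/(-1/3)=-6.0000
Confirm numerically:
  x=-5.846: |R|=0.98259 <1
  x=-5.740: |R|=0.97025 <1
  x=-4.586: |R|=0.81360 <1
  x=-6.417: |R|=1.04428 >1
  x=-6.098: |R|=1.01077 >1
  x=-6.026: |R|=1.00288 >1
Stable set (-6.0000, 0).

(-6.0000,0); λ=-8 ⇒ h* = (6)/8 = 0.7500.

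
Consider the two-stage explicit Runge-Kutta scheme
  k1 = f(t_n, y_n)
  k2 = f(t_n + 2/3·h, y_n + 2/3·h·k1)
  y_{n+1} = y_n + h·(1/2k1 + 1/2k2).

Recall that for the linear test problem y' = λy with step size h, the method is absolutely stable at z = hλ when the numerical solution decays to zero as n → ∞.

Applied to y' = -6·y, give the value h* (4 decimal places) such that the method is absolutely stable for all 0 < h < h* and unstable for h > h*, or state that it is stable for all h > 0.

(-3.0000,0); λ=-6 ⇒ h* = (3)/6 = 0.5000.

On y'=λy, z=hλ:
  k1=λy_n ⇒ h·k1=z·y_n;  k2=λ(1+2/3z)y_n ⇒ h·k2=z(1+2/3z)y_n
  y_{n+1}/y_n = 1 + 1/2z + 1/2z(1+2/3z) = 1 + z + 1/3z²
  Hence R(z) = 1 + z + 1/3z².

Find x<0 with |R(x)|<1.
x=-0.54: |R|=0.5572
R=1: x+1/3x²=0 ⇒ x=−3=-3.0000; min R=1−1/(4·1/3)=0.2500>−1
Confirm numerically:
  x=-2.159: |R|=0.39476 <1
  x=-1.613: |R|=0.25426 <1
  x=-1.296: |R|=0.26387 <1
  x=-3.506: |R|=1.59135 >1
  x=-3.258: |R|=1.28019 >1
  x=-3.157: |R|=1.16522 >1
Interval (-3.0000, 0).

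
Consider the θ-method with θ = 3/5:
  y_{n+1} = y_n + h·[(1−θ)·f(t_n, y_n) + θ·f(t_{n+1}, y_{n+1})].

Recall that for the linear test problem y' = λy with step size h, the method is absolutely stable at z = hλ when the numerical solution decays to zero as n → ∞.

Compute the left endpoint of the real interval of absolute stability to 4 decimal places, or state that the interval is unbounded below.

Set f=λy, z=hλ:
  y_{n+1} = y_n + z·[2/5·y_n + 3/5·y_{n+1}] ⇒ (1 − 3/5z)y_{n+1} = (1 + 2/5z)y_n
  ⇒ R(z) = (1 + 2/5z)/(1 − 3/5z).

Need |R(x)|<1, x<0.
x=-1.64: |R|=0.1734
x=-2: |R|=0.0909
x=-10: |R|=0.4286
x=-100: |R|=0.6393
θ=3/5≥1/2 ⇒ |1+2/5x|<|1−3/5x| ∀x<0 ⇒ interval (−∞,0).

interval (−∞, 0).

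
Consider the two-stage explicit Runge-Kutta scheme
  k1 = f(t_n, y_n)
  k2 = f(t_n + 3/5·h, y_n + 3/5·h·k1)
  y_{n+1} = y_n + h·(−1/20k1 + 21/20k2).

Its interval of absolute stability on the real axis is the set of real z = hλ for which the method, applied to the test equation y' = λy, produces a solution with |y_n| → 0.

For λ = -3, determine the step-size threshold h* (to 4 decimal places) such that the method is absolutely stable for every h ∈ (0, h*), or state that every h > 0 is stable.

Set f=λy, z=hλ:
  k1=λy_n ⇒ h·k1=z·y_n;  k2=λ(1+3/5z)y_n ⇒ h·k2=z(1+3/5z)y_n
  y_{n+1}/y_n = 1 − 1/20z + 21/20z(1+3/5z) = 1 + z + 63/100z²
  Hence R(z) = 1 + z + 63/100z².

Solve |R(x)|<1 on ℝ⁻.
x=-0.71: |R|=0.6076
R=1: x+63/100x²=0 ⇒ x=−100/63=-1.5873; min R=1−1/(4·63/100)=0.6032>−1
Confirm numerically:
  x=-1.289: |R|=0.75776 <1
  x=-0.869: |R|=0.60675 <1
  x=-0.831: |R|=0.60405 <1
  x=-2.126: |R|=1.72152 >1
  x=-2.098: |R|=1.67501 >1
  x=-1.709: |R|=1.13103 >1
Interval (-1.5873, 0).

(-1.5873,0); λ=-3 ⇒ h* = (100/63)/3 = 0.5291.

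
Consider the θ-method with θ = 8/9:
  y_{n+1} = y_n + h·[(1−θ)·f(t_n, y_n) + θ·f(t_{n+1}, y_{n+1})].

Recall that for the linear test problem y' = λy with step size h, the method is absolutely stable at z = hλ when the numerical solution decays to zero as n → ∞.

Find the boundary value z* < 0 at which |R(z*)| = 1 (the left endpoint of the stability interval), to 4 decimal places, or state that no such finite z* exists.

On y'=λy, z=hλ:
  y_{n+1} = y_n + z·[1/9·y_n + 8/9·y_{n+1}] ⇒ (1 − 8/9z)y_{n+1} = (1 + 1/9z)y_n
  Hence R(z) = (1 + 1/9z)/(1 − 8/9z).

Boundary: |R(x)|=1, x<0.
x=-0.78: |R|=0.5394
x=-2: |R|=0.2800
x=-10: |R|=0.0112
x=-100: |R|=0.1125
θ=8/9≥1/2 ⇒ |1+1/9x|<|1−8/9x| ∀x<0 ⇒ unbounded interval.

interval (−∞, 0).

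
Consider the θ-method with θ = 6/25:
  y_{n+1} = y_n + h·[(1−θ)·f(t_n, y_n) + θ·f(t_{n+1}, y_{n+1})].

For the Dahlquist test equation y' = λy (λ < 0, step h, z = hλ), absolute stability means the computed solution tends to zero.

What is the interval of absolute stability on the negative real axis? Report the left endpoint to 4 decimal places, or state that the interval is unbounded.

(-3.8462, 0).

Set f=λy, z=hλ:
  y_{n+1} = y_n + z·[19/25·y_n + 6/25·y_{n+1}] ⇒ (1 − 6/25z)y_{n+1} = (1 + 19/25z)y_n
  R(z) = (1 + 19/25z)/(1 − 6/25z).

Boundary: |R(x)|=1, x<0.
x=-1.09: |R|=0.1360
R=−1: 1+19/25x = −1+6/25x ⇒ -13/25x=2 ⇒ x=2/(-13/25)=-3.8462
Confirm numerically:
  x=-3.410: |R|=0.87527 <1
  x=-2.961: |R|=0.73093 <1
  x=-2.921: |R|=0.71718 <1
  x=-4.159: |R|=1.08141 >1
  x=-4.022: |R|=1.04653 >1
  x=-4.018: |R|=1.04549 >1
So |R|<1 on (-3.8462, 0).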